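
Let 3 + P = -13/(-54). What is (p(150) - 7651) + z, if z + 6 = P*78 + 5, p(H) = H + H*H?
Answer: 133045/9 ≈ 14783.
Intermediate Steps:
P = -149/54 (P = -3 - 13/(-54) = -3 - 13*(-1/54) = -3 + 13/54 = -149/54 ≈ -2.7593)
p(H) = H + H**2
z = -1946/9 (z = -6 + (-149/54*78 + 5) = -6 + (-1937/9 + 5) = -6 - 1892/9 = -1946/9 ≈ -216.22)
(p(150) - 7651) + z = (150*(1 + 150) - 7651) - 1946/9 = (150*151 - 7651) - 1946/9 = (22650 - 7651) - 1946/9 = 14999 - 1946/9 = 133045/9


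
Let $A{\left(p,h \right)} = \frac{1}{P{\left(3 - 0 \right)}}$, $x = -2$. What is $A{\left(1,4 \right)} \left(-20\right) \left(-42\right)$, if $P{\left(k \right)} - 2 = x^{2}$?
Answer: $140$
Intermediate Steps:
$P{\left(k \right)} = 6$ ($P{\left(k \right)} = 2 + \left(-2\right)^{2} = 2 + 4 = 6$)
$A{\left(p,h \right)} = \frac{1}{6}$
$A{\left(1,4 \right)} \left(-20\right) \left(-42\right) = \frac{1}{6} \left(-20\right) \left(-42\right) = \left(- \frac{10}{3}\right) \left(-42\right) = 140$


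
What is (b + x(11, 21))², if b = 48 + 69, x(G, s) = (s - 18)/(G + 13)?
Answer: 877969/64 ≈ 13718.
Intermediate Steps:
x(G, s) = (-18 + s)/(13 + G)
b = 117
(b + x(11, 21))² = (117 + (-18 + 21)/(13 + 11))² = (117 + 3/24)² = (117 + (1/24)*3)² = (117 + ⅛)² = (937/8)² = 877969/64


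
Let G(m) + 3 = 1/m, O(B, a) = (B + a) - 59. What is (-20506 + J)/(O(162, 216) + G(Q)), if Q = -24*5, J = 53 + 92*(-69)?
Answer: -3216120/37919 ≈ -84.816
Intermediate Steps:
O(B, a) = -59 + B + a
J = -6295 (J = 53 - 6348 = -6295)
Q = -120
G(m) = -3 + 1/m
(-20506 + J)/(O(162, 216) + G(Q)) = (-20506 - 6295)/((-59 + 162 + 216) + (-3 + 1/(-120))) = -26801/(319 + (-3 - 1/120)) = -26801/(319 - 361/120) = -26801/37919/120 = -26801*120/37919 = -3216120/37919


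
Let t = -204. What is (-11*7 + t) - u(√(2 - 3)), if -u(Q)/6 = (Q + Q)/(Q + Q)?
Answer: -275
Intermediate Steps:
u(Q) = -6 (u(Q) = -6*(Q + Q)/(Q + Q) = -6*2*Q/(2*Q) = -6*2*Q*1/(2*Q) = -6*1 = -6)
(-11*7 + t) - u(√(2 - 3)) = (-11*7 - 204) - 1*(-6) = (-77 - 204) + 6 = -281 + 6 = -275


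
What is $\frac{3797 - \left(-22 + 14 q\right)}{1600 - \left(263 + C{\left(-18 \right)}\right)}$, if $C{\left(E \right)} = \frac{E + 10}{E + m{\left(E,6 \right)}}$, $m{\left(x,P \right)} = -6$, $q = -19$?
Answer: $\frac{2451}{802} \approx 3.0561$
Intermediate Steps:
$C{\left(E \right)} = \frac{10 + E}{-6 + E}$ ($C{\left(E \right)} = \frac{E + 10}{E - 6} = \frac{10 + E}{-6 + E}$)
$\frac{3797 - \left(-22 + 14 q\right)}{1600 - \left(263 + C{\left(-18 \right)}\right)} = \frac{3797 + \left(22 - -266\right)}{1600 - \left(263 + \frac{10 - 18}{-6 - 18}\right)} = \frac{3797 + \left(22 + 266\right)}{1600 - \left(263 + \frac{1}{-24} \left(-8\right)\right)} = \frac{3797 + 288}{1600 - \left(263 - - \frac{1}{3}\right)} = \frac{4085}{1600 - \frac{790}{3}} = \frac{4085}{\frac{4010}{3}} = 4085 \cdot \frac{3}{4010} = \frac{2451}{802}$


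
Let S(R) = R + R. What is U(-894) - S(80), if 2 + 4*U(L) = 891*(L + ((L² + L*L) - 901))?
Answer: 1422638565/4 ≈ 3.5566e+8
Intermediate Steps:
S(R) = 2*R
U(L) = -802793/4 + 891*L²/2 + 891*L/4 (U(L) = -½ + (891*(L + ((L² + L*L) - 901)))/4 = -½ + (891*(L + ((L² + L²) - 901)))/4 = -½ + (891*(L + (2*L² - 901)))/4 = -½ + (891*(L + (-901 + 2*L²)))/4 = -½ + (891*(-901 + L + 2*L²))/4 = -½ + (-802791 + 891*L + 1782*L²)/4 = -½ + (-802791/4 + 891*L²/2 + 891*L/4) = -802793/4 + 891*L²/2 + 891*L/4)
U(-894) - S(80) = (-802793/4 + (891/2)*(-894)² + (891/4)*(-894)) - 2*80 = (-802793/4 + (891/2)*799236 - 398277/2) - 1*160 = (-802793/4 + 356059638 - 398277/2) - 160 = 1422639205/4 - 160 = 1422638565/4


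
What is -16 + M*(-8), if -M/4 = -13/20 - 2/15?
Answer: -616/15 ≈ -41.067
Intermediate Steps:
M = 47/15 (M = -4*(-13/20 - 2/15) = -4*(-47/60) = 47/15 ≈ 3.1333)
-16 + M*(-8) = -16 + (47/15)*(-8) = -16 - 376/15 = -616/15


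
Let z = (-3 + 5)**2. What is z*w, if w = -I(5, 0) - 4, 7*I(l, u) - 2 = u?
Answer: -120/7 ≈ -17.143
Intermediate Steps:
z = 4 (z = 2**2 = 4)
I(l, u) = 2/7 + u/7
w = -30/7 (w = -(2/7 + (1/7)*0) - 4 = -(2/7 + 0) - 4 = -1*2/7 - 4 = -2/7 - 4 = -30/7 ≈ -4.2857)
z*w = 4*(-30/7) = -120/7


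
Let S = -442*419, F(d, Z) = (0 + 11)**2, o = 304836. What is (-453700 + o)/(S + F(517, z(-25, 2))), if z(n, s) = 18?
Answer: 148864/185077 ≈ 0.80434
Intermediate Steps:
F(d, Z) = 121 (F(d, Z) = 11**2 = 121)
S = -185198
(-453700 + o)/(S + F(517, z(-25, 2))) = (-453700 + 304836)/(-185198 + 121) = -148864/(-185077) = -148864*(-1/185077) = 148864/185077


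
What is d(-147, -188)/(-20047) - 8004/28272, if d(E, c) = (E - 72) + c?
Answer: -12412457/47230732 ≈ -0.26280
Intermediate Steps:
d(E, c) = -72 + E + c (d(E, c) = (-72 + E) + c = -72 + E + c)
d(-147, -188)/(-20047) - 8004/28272 = (-72 - 147 - 188)/(-20047) - 8004/28272 = -407*(-1/20047) - 8004*1/28272 = 407/20047 - 667/2356 = -12412457/47230732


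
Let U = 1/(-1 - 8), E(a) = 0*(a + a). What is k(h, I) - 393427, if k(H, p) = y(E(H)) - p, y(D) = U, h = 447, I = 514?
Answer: -3545470/9 ≈ -3.9394e+5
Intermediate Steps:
E(a) = 0 (E(a) = 0*(2*a) = 0)
U = -⅑ (U = 1/(-9) = -⅑ ≈ -0.11111)
y(D) = -⅑
k(H, p) = -⅑ - p
k(h, I) - 393427 = (-⅑ - 1*514) - 393427 = (-⅑ - 514) - 393427 = -4627/9 - 393427 = -3545470/9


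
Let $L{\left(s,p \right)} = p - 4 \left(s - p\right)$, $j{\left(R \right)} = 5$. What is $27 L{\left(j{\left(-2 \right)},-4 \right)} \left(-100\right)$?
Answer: $108000$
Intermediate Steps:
$L{\left(s,p \right)} = - 4 s + 5 p$ ($L{\left(s,p \right)} = p + \left(- 4 s + 4 p\right) = - 4 s + 5 p$)
$27 L{\left(j{\left(-2 \right)},-4 \right)} \left(-100\right) = 27 \left(\left(-4\right) 5 + 5 \left(-4\right)\right) \left(-100\right) = 27 \left(-20 - 20\right) \left(-100\right) = 27 \left(-40\right) \left(-100\right) = \left(-1080\right) \left(-100\right) = 108000$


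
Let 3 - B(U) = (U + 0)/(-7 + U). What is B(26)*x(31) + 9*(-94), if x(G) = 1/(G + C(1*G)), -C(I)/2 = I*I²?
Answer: -30878155/36499 ≈ -846.00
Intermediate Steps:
B(U) = 3 - U/(-7 + U) (B(U) = 3 - (U + 0)/(-7 + U) = 3 - U/(-7 + U))
C(I) = -2*I³ (C(I) = -2*I*I² = -2*I³)
x(G) = 1/(G - 2*G³)
B(26)*x(31) + 9*(-94) = ((-21 + 2*26)/(-7 + 26))*(-1/(-1*31 + 2*31³)) + 9*(-94) = ((-21 + 52)/19)*(-1/(-31 + 2*29791)) - 846 = ((1/19)*31)*(-1/(-31 + 59582)) - 846 = 31*(-1/59551)/19 - 846 = 31*(-1*1/59551)/19 - 846 = (31/19)*(-1/59551) - 846 = -1/36499 - 846 = -30878155/36499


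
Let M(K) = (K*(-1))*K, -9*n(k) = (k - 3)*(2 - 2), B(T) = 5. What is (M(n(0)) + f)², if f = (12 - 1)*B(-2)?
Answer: 3025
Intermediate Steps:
n(k) = 0 (n(k) = -(k - 3)*(2 - 2)/9 = -(-3 + k)*0/9 = -⅑*0 = 0)
M(K) = -K² (M(K) = (-K)*K = -K²)
f = 55 (f = (12 - 1)*5 = 11*5 = 55)
(M(n(0)) + f)² = (-1*0² + 55)² = (-1*0 + 55)² = (0 + 55)² = 55² = 3025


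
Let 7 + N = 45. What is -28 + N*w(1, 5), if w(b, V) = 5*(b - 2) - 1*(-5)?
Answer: -28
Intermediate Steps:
N = 38 (N = -7 + 45 = 38)
w(b, V) = -5 + 5*b (w(b, V) = 5*(-2 + b) + 5 = (-10 + 5*b) + 5 = -5 + 5*b)
-28 + N*w(1, 5) = -28 + 38*(-5 + 5*1) = -28 + 38*(-5 + 5) = -28 + 38*0 = -28 + 0 = -28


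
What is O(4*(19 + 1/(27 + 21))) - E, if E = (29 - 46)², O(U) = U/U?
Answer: -288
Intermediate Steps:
O(U) = 1
E = 289 (E = (-17)² = 289)
O(4*(19 + 1/(27 + 21))) - E = 1 - 1*289 = 1 - 289 = -288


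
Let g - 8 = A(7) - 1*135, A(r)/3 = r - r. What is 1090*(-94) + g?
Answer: -102587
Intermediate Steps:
A(r) = 0 (A(r) = 3*(r - r) = 3*0 = 0)
g = -127 (g = 8 + (0 - 1*135) = 8 + (0 - 135) = 8 - 135 = -127)
1090*(-94) + g = 1090*(-94) - 127 = -102460 - 127 = -102587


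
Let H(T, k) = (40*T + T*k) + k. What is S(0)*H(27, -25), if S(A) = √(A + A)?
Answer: 0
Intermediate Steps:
H(T, k) = k + 40*T + T*k
S(A) = √2*√A (S(A) = √(2*A) = √2*√A)
S(0)*H(27, -25) = (√2*√0)*(-25 + 40*27 + 27*(-25)) = (√2*0)*(-25 + 1080 - 675) = 0*380 = 0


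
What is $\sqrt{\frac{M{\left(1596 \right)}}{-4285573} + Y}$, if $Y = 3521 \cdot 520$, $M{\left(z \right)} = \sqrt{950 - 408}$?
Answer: $\frac{\sqrt{33626925612205332680 - 4285573 \sqrt{542}}}{4285573} \approx 1353.1$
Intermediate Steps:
$M{\left(z \right)} = \sqrt{542}$
$Y = 1830920$
$\sqrt{\frac{M{\left(1596 \right)}}{-4285573} + Y} = \sqrt{\frac{\sqrt{542}}{-4285573} + 1830920} = \sqrt{\sqrt{542} \left(- \frac{1}{4285573}\right) + 1830920} = \sqrt{- \frac{\sqrt{542}}{4285573} + 1830920} = \sqrt{1830920 - \frac{\sqrt{542}}{4285573}}$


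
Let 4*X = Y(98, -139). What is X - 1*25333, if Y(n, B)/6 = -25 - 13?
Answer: -25390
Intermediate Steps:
Y(n, B) = -228 (Y(n, B) = 6*(-25 - 13) = 6*(-38) = -228)
X = -57 (X = (¼)*(-228) = -57)
X - 1*25333 = -57 - 1*25333 = -57 - 25333 = -25390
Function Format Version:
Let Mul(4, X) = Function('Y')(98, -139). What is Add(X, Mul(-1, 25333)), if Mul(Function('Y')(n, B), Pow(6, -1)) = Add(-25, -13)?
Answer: -25390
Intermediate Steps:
Function('Y')(n, B) = -228 (Function('Y')(n, B) = Mul(6, Add(-25, -13)) = Mul(6, -38) = -228)
X = -57 (X = Mul(Rational(1, 4), -228) = -57)
Add(X, Mul(-1, 25333)) = Add(-57, Mul(-1, 25333)) = Add(-57, -25333) = -25390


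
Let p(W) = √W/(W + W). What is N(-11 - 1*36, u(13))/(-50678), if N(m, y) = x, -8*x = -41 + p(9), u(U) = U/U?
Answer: -245/2432544 ≈ -0.00010072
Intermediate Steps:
u(U) = 1
p(W) = 1/(2*√W) (p(W) = √W/((2*W)) = (1/(2*W))*√W = 1/(2*√W))
x = 245/48 (x = -(-41 + 1/(2*√9))/8 = -(-41 + (½)*(⅓))/8 = -(-41 + ⅙)/8 = -⅛*(-245/6) = 245/48 ≈ 5.1042)
N(m, y) = 245/48
N(-11 - 1*36, u(13))/(-50678) = (245/48)/(-50678) = (245/48)*(-1/50678) = -245/2432544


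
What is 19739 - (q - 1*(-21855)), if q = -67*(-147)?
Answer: -11965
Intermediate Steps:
q = 9849
19739 - (q - 1*(-21855)) = 19739 - (9849 - 1*(-21855)) = 19739 - (9849 + 21855) = 19739 - 1*31704 = 19739 - 31704 = -11965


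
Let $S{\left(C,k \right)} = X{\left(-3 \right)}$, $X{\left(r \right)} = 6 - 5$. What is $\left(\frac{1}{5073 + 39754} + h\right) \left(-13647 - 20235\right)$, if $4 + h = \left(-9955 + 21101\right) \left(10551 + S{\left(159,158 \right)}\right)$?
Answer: $- \frac{178633340498509314}{44827} \approx -3.9849 \cdot 10^{12}$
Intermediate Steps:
$X{\left(r \right)} = 1$ ($X{\left(r \right)} = 6 - 5 = 1$)
$S{\left(C,k \right)} = 1$
$h = 117612588$ ($h = -4 + \left(-9955 + 21101\right) \left(10551 + 1\right) = -4 + 11146 \cdot 10552 = -4 + 117612592 = 117612588$)
$\left(\frac{1}{5073 + 39754} + h\right) \left(-13647 - 20235\right) = \left(\frac{1}{5073 + 39754} + 117612588\right) \left(-13647 - 20235\right) = \left(\frac{1}{44827} + 117612588\right) \left(-33882\right) = \frac{5272219482277}{44827} \left(-33882\right) = - \frac{178633340498509314}{44827}$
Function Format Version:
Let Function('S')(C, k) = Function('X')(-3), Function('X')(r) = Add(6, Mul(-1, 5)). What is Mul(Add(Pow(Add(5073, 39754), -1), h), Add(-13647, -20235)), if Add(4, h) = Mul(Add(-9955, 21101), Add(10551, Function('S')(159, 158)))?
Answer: Rational(-178633340498509314, 44827) ≈ -3.9849e+12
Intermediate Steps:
Function('X')(r) = 1 (Function('X')(r) = Add(6, -5) = 1)
Function('S')(C, k) = 1
h = 117612588 (h = Add(-4, Mul(Add(-9955, 21101), Add(10551, 1))) = Add(-4, Mul(11146, 10552)) = Add(-4, 117612592) = 117612588)
Mul(Add(Pow(Add(5073, 39754), -1), h), Add(-13647, -20235)) = Mul(Add(Pow(Add(5073, 39754), -1), 117612588), Add(-13647, -20235)) = Mul(Add(Pow(44827, -1), 117612588), -33882) = Mul(Add(Rational(1, 44827), 117612588), -33882) = Mul(Rational(5272219482277, 44827), -33882) = Rational(-178633340498509314, 44827)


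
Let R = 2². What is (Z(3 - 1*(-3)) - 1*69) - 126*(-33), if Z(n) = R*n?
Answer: 4113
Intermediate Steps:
R = 4
Z(n) = 4*n
(Z(3 - 1*(-3)) - 1*69) - 126*(-33) = (4*(3 - 1*(-3)) - 1*69) - 126*(-33) = (4*(3 + 3) - 69) + 4158 = (4*6 - 69) + 4158 = (24 - 69) + 4158 = -45 + 4158 = 4113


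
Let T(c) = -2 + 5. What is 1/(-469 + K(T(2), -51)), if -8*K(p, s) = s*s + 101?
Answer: -4/3227 ≈ -0.0012395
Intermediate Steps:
T(c) = 3
K(p, s) = -101/8 - s²/8 (K(p, s) = -(s*s + 101)/8 = -(s² + 101)/8 = -(101 + s²)/8 = -101/8 - s²/8)
1/(-469 + K(T(2), -51)) = 1/(-469 + (-101/8 - ⅛*(-51)²)) = 1/(-469 + (-101/8 - ⅛*2601)) = 1/(-469 + (-101/8 - 2601/8)) = 1/(-469 - 1351/4) = 1/(-3227/4) = -4/3227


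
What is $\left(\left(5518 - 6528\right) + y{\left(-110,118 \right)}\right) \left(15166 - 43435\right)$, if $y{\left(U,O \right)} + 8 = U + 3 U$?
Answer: $41216202$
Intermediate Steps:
$y{\left(U,O \right)} = -8 + 4 U$ ($y{\left(U,O \right)} = -8 + \left(U + 3 U\right) = -8 + 4 U$)
$\left(\left(5518 - 6528\right) + y{\left(-110,118 \right)}\right) \left(15166 - 43435\right) = \left(\left(5518 - 6528\right) + \left(-8 + 4 \left(-110\right)\right)\right) \left(15166 - 43435\right) = \left(-1010 - 448\right) \left(-28269\right) = \left(-1458\right) \left(-28269\right) = 41216202$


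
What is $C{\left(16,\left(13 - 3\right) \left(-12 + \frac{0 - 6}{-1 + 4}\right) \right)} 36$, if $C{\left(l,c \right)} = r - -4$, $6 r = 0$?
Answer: $144$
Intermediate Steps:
$r = 0$ ($r = \frac{1}{6} \cdot 0 = 0$)
$C{\left(l,c \right)} = 4$ ($C{\left(l,c \right)} = 0 - -4 = 0 + 4 = 4$)
$C{\left(16,\left(13 - 3\right) \left(-12 + \frac{0 - 6}{-1 + 4}\right) \right)} 36 = 4 \cdot 36 = 144$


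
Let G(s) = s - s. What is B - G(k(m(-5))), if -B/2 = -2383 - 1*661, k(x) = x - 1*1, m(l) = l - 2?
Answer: 6088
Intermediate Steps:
m(l) = -2 + l
k(x) = -1 + x (k(x) = x - 1 = -1 + x)
B = 6088 (B = -2*(-2383 - 1*661) = -2*(-2383 - 661) = -2*(-3044) = 6088)
G(s) = 0
B - G(k(m(-5))) = 6088 - 1*0 = 6088 + 0 = 6088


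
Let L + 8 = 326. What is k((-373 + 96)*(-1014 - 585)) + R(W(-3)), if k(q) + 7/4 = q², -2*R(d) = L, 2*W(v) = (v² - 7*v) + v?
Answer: 784723135073/4 ≈ 1.9618e+11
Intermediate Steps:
L = 318 (L = -8 + 326 = 318)
W(v) = v²/2 - 3*v (W(v) = ((v² - 7*v) + v)/2 = (v² - 6*v)/2 = v²/2 - 3*v)
R(d) = -159 (R(d) = -½*318 = -159)
k(q) = -7/4 + q²
k((-373 + 96)*(-1014 - 585)) + R(W(-3)) = (-7/4 + ((-373 + 96)*(-1014 - 585))²) - 159 = (-7/4 + (-277*(-1599))²) - 159 = (-7/4 + 442923²) - 159 = (-7/4 + 196180783929) - 159 = 784723135709/4 - 159 = 784723135073/4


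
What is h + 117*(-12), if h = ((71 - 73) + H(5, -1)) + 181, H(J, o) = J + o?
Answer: -1221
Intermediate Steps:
h = 183 (h = ((71 - 73) + (5 - 1)) + 181 = (-2 + 4) + 181 = 2 + 181 = 183)
h + 117*(-12) = 183 + 117*(-12) = 183 - 1404 = -1221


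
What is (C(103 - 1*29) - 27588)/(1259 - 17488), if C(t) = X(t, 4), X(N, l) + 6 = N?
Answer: 27520/16229 ≈ 1.6957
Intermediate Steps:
X(N, l) = -6 + N
C(t) = -6 + t
(C(103 - 1*29) - 27588)/(1259 - 17488) = ((-6 + (103 - 1*29)) - 27588)/(1259 - 17488) = ((-6 + (103 - 29)) - 27588)/(-16229) = ((-6 + 74) - 27588)*(-1/16229) = (68 - 27588)*(-1/16229) = -27520*(-1/16229) = 27520/16229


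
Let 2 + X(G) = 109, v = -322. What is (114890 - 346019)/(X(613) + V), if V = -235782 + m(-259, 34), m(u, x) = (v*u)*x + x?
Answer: -231129/2599891 ≈ -0.088899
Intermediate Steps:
m(u, x) = x - 322*u*x (m(u, x) = (-322*u)*x + x = -322*u*x + x = x - 322*u*x)
X(G) = 107 (X(G) = -2 + 109 = 107)
V = 2599784 (V = -235782 + 34*(1 - 322*(-259)) = -235782 + 34*(1 + 83398) = -235782 + 34*83399 = -235782 + 2835566 = 2599784)
(114890 - 346019)/(X(613) + V) = (114890 - 346019)/(107 + 2599784) = -231129/2599891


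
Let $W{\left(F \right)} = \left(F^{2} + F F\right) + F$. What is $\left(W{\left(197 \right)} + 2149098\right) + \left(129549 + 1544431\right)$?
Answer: $3900893$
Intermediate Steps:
$W{\left(F \right)} = F + 2 F^{2}$ ($W{\left(F \right)} = \left(F^{2} + F^{2}\right) + F = 2 F^{2} + F = F + 2 F^{2}$)
$\left(W{\left(197 \right)} + 2149098\right) + \left(129549 + 1544431\right) = \left(197 \left(1 + 2 \cdot 197\right) + 2149098\right) + \left(129549 + 1544431\right) = \left(197 \left(1 + 394\right) + 2149098\right) + 1673980 = \left(197 \cdot 395 + 2149098\right) + 1673980 = \left(77815 + 2149098\right) + 1673980 = 2226913 + 1673980 = 3900893$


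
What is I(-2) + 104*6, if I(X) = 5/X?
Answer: 1243/2 ≈ 621.50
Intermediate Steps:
I(-2) + 104*6 = 5/(-2) + 104*6 = 5*(-½) + 624 = -5/2 + 624 = 1243/2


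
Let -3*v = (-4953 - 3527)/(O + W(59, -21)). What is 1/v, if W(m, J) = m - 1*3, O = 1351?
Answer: 4221/8480 ≈ 0.49776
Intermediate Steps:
W(m, J) = -3 + m (W(m, J) = m - 3 = -3 + m)
v = 8480/4221 (v = -(-4953 - 3527)/(3*(1351 + (-3 + 59))) = -(-8480)/(3*(1351 + 56)) = -(-8480)/(3*1407) = -⅓*(-8480/1407) = 8480/4221 ≈ 2.0090)
1/v = 1/(8480/4221) = 4221/8480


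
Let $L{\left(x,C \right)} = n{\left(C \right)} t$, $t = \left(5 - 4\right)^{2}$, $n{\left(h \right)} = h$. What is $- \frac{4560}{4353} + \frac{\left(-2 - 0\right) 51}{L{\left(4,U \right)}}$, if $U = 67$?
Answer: $- \frac{249842}{97217} \approx -2.5699$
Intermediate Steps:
$t = 1$ ($t = 1^{2} = 1$)
$L{\left(x,C \right)} = C$ ($L{\left(x,C \right)} = C 1 = C$)
$- \frac{4560}{4353} + \frac{\left(-2 - 0\right) 51}{L{\left(4,U \right)}} = - \frac{4560}{4353} + \frac{\left(-2 - 0\right) 51}{67} = \left(-4560\right) \frac{1}{4353} + \left(-2 + 0\right) 51 \cdot \frac{1}{67} = - \frac{1520}{1451} + \left(-2\right) 51 \cdot \frac{1}{67} = - \frac{1520}{1451} - \frac{102}{67} = - \frac{249842}{97217}$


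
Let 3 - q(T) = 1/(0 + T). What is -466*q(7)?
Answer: -9320/7 ≈ -1331.4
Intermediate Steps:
q(T) = 3 - 1/T (q(T) = 3 - 1/(0 + T) = 3 - 1/T)
-466*q(7) = -466*(3 - 1/7) = -466*(3 - 1*⅐) = -466*(3 - ⅐) = -466*20/7 = -9320/7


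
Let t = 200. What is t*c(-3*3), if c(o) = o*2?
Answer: -3600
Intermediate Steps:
c(o) = 2*o
t*c(-3*3) = 200*(2*(-3*3)) = 200*(2*(-9)) = 200*(-18) = -3600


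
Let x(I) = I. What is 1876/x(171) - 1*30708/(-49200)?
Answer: 8129189/701100 ≈ 11.595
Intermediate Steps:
1876/x(171) - 1*30708/(-49200) = 1876/171 - 1*30708/(-49200) = 1876*(1/171) - 30708*(-1/49200) = 1876/171 + 2559/4100 = 8129189/701100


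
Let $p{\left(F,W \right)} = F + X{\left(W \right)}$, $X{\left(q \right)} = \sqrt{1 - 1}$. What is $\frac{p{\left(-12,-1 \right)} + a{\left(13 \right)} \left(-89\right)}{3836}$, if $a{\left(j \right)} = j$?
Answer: $- \frac{167}{548} \approx -0.30474$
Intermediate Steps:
$X{\left(q \right)} = 0$ ($X{\left(q \right)} = \sqrt{0} = 0$)
$p{\left(F,W \right)} = F$ ($p{\left(F,W \right)} = F + 0 = F$)
$\frac{p{\left(-12,-1 \right)} + a{\left(13 \right)} \left(-89\right)}{3836} = \frac{-12 + 13 \left(-89\right)}{3836} = \left(-12 - 1157\right) \frac{1}{3836} = \left(-1169\right) \frac{1}{3836} = - \frac{167}{548}$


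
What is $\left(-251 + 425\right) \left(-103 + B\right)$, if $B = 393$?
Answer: $50460$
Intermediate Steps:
$\left(-251 + 425\right) \left(-103 + B\right) = \left(-251 + 425\right) \left(-103 + 393\right) = 174 \cdot 290 = 50460$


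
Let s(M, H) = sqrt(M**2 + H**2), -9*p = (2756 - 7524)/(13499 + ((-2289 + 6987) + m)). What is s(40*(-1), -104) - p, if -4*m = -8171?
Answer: -19072/728631 + 8*sqrt(194) ≈ 111.40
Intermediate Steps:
m = 8171/4 (m = -1/4*(-8171) = 8171/4 ≈ 2042.8)
p = 19072/728631 (p = -(2756 - 7524)/(9*(13499 + ((-2289 + 6987) + 8171/4))) = -(-4768)/(9*(13499 + (4698 + 8171/4))) = -(-4768)/(9*(13499 + 26963/4)) = -(-4768)/(9*80959/4) = -(-4768)*4/(9*80959) = -1/9*(-19072/80959) = 19072/728631 ≈ 0.026175)
s(M, H) = sqrt(H**2 + M**2)
s(40*(-1), -104) - p = sqrt((-104)**2 + (40*(-1))**2) - 1*19072/728631 = sqrt(10816 + (-40)**2) - 19072/728631 = sqrt(10816 + 1600) - 19072/728631 = sqrt(12416) - 19072/728631 = 8*sqrt(194) - 19072/728631 = -19072/728631 + 8*sqrt(194)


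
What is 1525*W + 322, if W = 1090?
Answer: 1662572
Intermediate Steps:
1525*W + 322 = 1525*1090 + 322 = 1662250 + 322 = 1662572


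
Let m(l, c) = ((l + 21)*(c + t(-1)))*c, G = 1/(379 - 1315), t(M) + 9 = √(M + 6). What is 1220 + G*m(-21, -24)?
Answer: 1220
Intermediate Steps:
t(M) = -9 + √(6 + M) (t(M) = -9 + √(M + 6) = -9 + √(6 + M))
G = -1/936 (G = 1/(-936) = -1/936 ≈ -0.0010684)
m(l, c) = c*(21 + l)*(-9 + c + √5) (m(l, c) = ((l + 21)*(c + (-9 + √(6 - 1))))*c = ((21 + l)*(c + (-9 + √5)))*c = ((21 + l)*(-9 + c + √5))*c = c*(21 + l)*(-9 + c + √5))
1220 + G*m(-21, -24) = 1220 - (-1)*(-189 + 21*(-24) + 21*√5 - 24*(-21) - 1*(-21)*(9 - √5))/39 = 1220 - (-1)*(-189 - 504 + 21*√5 + 504 + (189 - 21*√5))/39 = 1220 - (-1)*0/39 = 1220 - 1/936*0 = 1220 + 0 = 1220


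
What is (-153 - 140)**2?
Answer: 85849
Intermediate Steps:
(-153 - 140)**2 = (-293)**2 = 85849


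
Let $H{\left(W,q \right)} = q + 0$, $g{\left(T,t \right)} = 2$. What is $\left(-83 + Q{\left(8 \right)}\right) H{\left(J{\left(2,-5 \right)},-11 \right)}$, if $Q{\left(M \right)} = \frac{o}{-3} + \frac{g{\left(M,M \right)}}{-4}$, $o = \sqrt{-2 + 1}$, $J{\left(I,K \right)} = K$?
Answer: $\frac{1837}{2} + \frac{11 i}{3} \approx 918.5 + 3.6667 i$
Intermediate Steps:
$o = i$ ($o = \sqrt{-1} = i \approx 1.0 i$)
$H{\left(W,q \right)} = q$
$Q{\left(M \right)} = - \frac{1}{2} - \frac{i}{3}$ ($Q{\left(M \right)} = \frac{i}{-3} + \frac{2}{-4} = i \left(- \frac{1}{3}\right) + 2 \left(- \frac{1}{4}\right) = - \frac{i}{3} - \frac{1}{2} = - \frac{1}{2} - \frac{i}{3}$)
$\left(-83 + Q{\left(8 \right)}\right) H{\left(J{\left(2,-5 \right)},-11 \right)} = \left(-83 - \left(\frac{1}{2} + \frac{i}{3}\right)\right) \left(-11\right) = \left(- \frac{167}{2} - \frac{i}{3}\right) \left(-11\right) = \frac{1837}{2} + \frac{11 i}{3}$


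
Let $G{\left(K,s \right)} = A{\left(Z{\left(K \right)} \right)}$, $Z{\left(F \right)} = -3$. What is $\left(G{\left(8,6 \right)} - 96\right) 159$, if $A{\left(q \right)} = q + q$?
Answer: $-16218$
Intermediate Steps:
$A{\left(q \right)} = 2 q$
$G{\left(K,s \right)} = -6$ ($G{\left(K,s \right)} = 2 \left(-3\right) = -6$)
$\left(G{\left(8,6 \right)} - 96\right) 159 = \left(-6 - 96\right) 159 = \left(-102\right) 159 = -16218$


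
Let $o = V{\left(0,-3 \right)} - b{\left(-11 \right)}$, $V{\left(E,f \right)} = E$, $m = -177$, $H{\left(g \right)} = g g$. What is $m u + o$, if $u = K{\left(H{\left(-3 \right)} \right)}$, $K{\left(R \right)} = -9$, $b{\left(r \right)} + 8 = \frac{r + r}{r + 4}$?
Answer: $\frac{11185}{7} \approx 1597.9$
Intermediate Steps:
$H{\left(g \right)} = g^{2}$
$b{\left(r \right)} = -8 + \frac{2 r}{4 + r}$ ($b{\left(r \right)} = -8 + \frac{r + r}{r + 4} = -8 + \frac{2 r}{4 + r}$)
$u = -9$
$o = \frac{34}{7}$ ($o = 0 - \frac{2 \left(-16 - -33\right)}{4 - 11} = 0 - \frac{2 \left(-16 + 33\right)}{-7} = 0 - 2 \left(- \frac{1}{7}\right) 17 = 0 - - \frac{34}{7} = 0 + \frac{34}{7} = \frac{34}{7} \approx 4.8571$)
$m u + o = \left(-177\right) \left(-9\right) + \frac{34}{7} = 1593 + \frac{34}{7} = \frac{11185}{7}$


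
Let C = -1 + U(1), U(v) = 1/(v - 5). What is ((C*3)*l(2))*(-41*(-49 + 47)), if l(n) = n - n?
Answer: 0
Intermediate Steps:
l(n) = 0
U(v) = 1/(-5 + v)
C = -5/4 (C = -1 + 1/(-5 + 1) = -1 + 1/(-4) = -1 - ¼ = -5/4 ≈ -1.2500)
((C*3)*l(2))*(-41*(-49 + 47)) = (-5/4*3*0)*(-41*(-49 + 47)) = (-15/4*0)*(-41*(-2)) = 0*82 = 0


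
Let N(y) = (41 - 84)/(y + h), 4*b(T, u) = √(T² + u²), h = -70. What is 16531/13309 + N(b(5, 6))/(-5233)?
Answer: 6776209211657/5455997758983 - 172*√61/409947987 ≈ 1.2420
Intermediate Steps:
b(T, u) = √(T² + u²)/4
N(y) = -43/(-70 + y) (N(y) = (41 - 84)/(y - 70) = -43/(-70 + y))
16531/13309 + N(b(5, 6))/(-5233) = 16531/13309 - 43/(-70 + √(5² + 6²)/4)/(-5233) = 16531*(1/13309) - 43/(-70 + √(25 + 36)/4)*(-1/5233) = 16531/13309 - 43/(-70 + √61/4)*(-1/5233) = 16531/13309 + 43/(5233*(-70 + √61/4))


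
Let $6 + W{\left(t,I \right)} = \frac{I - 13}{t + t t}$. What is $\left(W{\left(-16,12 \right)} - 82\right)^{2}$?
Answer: $\frac{446096641}{57600} \approx 7744.7$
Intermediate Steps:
$W{\left(t,I \right)} = -6 + \frac{-13 + I}{t + t^{2}}$ ($W{\left(t,I \right)} = -6 + \frac{I - 13}{t + t t} = -6 + \frac{-13 + I}{t + t^{2}}$)
$\left(W{\left(-16,12 \right)} - 82\right)^{2} = \left(\frac{-13 + 12 - -96 - 6 \left(-16\right)^{2}}{\left(-16\right) \left(1 - 16\right)} - 82\right)^{2} = \left(- \frac{-13 + 12 + 96 - 1536}{16 \left(-15\right)} - 82\right)^{2} = \left(\left(- \frac{1}{16}\right) \left(- \frac{1}{15}\right) \left(-13 + 12 + 96 - 1536\right) - 82\right)^{2} = \left(\left(- \frac{1}{16}\right) \left(- \frac{1}{15}\right) \left(-1441\right) - 82\right)^{2} = \left(- \frac{1441}{240} - 82\right)^{2} = \left(- \frac{21121}{240}\right)^{2} = \frac{446096641}{57600}$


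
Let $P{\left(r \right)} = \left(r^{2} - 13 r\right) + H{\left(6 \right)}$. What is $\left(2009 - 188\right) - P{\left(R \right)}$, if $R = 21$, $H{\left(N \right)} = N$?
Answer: $1647$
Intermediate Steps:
$P{\left(r \right)} = 6 + r^{2} - 13 r$ ($P{\left(r \right)} = \left(r^{2} - 13 r\right) + 6 = 6 + r^{2} - 13 r$)
$\left(2009 - 188\right) - P{\left(R \right)} = \left(2009 - 188\right) - \left(6 + 21^{2} - 273\right) = 1821 - \left(6 + 441 - 273\right) = 1821 - 174 = 1647$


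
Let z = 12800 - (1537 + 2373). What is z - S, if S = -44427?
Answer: 53317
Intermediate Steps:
z = 8890 (z = 12800 - 1*3910 = 12800 - 3910 = 8890)
z - S = 8890 - 1*(-44427) = 8890 + 44427 = 53317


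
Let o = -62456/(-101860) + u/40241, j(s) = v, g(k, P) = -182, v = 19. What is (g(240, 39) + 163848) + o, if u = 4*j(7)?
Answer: 167715246738604/1024737065 ≈ 1.6367e+5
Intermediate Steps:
j(s) = 19
u = 76 (u = 4*19 = 76)
o = 630258314/1024737065 (o = -62456/(-101860) + 76/40241 = -62456*(-1/101860) + 76*(1/40241) = 15614/25465 + 76/40241 = 630258314/1024737065 ≈ 0.61504)
(g(240, 39) + 163848) + o = (-182 + 163848) + 630258314/1024737065 = 163666 + 630258314/1024737065 = 167715246738604/1024737065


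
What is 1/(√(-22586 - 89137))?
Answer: -I*√111723/111723 ≈ -0.0029918*I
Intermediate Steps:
1/(√(-22586 - 89137)) = 1/(√(-111723)) = 1/(I*√111723) = -I*√111723/111723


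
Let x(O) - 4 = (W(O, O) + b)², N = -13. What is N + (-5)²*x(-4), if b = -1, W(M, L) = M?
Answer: 712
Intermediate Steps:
x(O) = 4 + (-1 + O)² (x(O) = 4 + (O - 1)² = 4 + (-1 + O)²)
N + (-5)²*x(-4) = -13 + (-5)²*(4 + (-1 - 4)²) = -13 + 25*(4 + (-5)²) = -13 + 25*(4 + 25) = -13 + 25*29 = -13 + 725 = 712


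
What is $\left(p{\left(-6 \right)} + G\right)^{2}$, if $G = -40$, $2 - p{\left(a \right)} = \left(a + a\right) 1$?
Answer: $676$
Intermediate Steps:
$p{\left(a \right)} = 2 - 2 a$ ($p{\left(a \right)} = 2 - \left(a + a\right) 1 = 2 - 2 a 1 = 2 - 2 a$)
$\left(p{\left(-6 \right)} + G\right)^{2} = \left(\left(2 - -12\right) - 40\right)^{2} = \left(\left(2 + 12\right) - 40\right)^{2} = \left(14 - 40\right)^{2} = \left(-26\right)^{2} = 676$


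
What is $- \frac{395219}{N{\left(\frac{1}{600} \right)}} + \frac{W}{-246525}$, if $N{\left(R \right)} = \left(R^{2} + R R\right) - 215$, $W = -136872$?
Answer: $\frac{5847647487254376}{3180172417825} \approx 1838.8$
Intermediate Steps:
$N{\left(R \right)} = -215 + 2 R^{2}$ ($N{\left(R \right)} = \left(R^{2} + R^{2}\right) - 215 = 2 R^{2} - 215 = -215 + 2 R^{2}$)
$- \frac{395219}{N{\left(\frac{1}{600} \right)}} + \frac{W}{-246525} = - \frac{395219}{-215 + 2 \left(\frac{1}{600}\right)^{2}} - \frac{136872}{-246525} = - \frac{395219}{-215 + \frac{2}{360000}} - - \frac{45624}{82175} = - \frac{395219}{-215 + 2 \cdot \frac{1}{360000}} + \frac{45624}{82175} = - \frac{395219}{-215 + \frac{1}{180000}} + \frac{45624}{82175} = - \frac{395219}{- \frac{38699999}{180000}} + \frac{45624}{82175} = \left(-395219\right) \left(- \frac{180000}{38699999}\right) + \frac{45624}{82175} = \frac{71139420000}{38699999} + \frac{45624}{82175} = \frac{5847647487254376}{3180172417825}$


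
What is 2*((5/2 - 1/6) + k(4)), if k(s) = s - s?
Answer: 14/3 ≈ 4.6667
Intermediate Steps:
k(s) = 0
2*((5/2 - 1/6) + k(4)) = 2*((5/2 - 1/6) + 0) = 2*((5*(½) - 1*⅙) + 0) = 2*((5/2 - ⅙) + 0) = 2*(7/3 + 0) = 2*(7/3) = 14/3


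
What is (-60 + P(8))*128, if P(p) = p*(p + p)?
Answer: 8704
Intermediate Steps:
P(p) = 2*p**2 (P(p) = p*(2*p) = 2*p**2)
(-60 + P(8))*128 = (-60 + 2*8**2)*128 = (-60 + 2*64)*128 = (-60 + 128)*128 = 68*128 = 8704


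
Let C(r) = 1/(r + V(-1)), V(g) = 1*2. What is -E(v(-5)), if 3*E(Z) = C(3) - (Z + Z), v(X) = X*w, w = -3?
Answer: 149/15 ≈ 9.9333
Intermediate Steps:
V(g) = 2
v(X) = -3*X (v(X) = X*(-3) = -3*X)
C(r) = 1/(2 + r) (C(r) = 1/(r + 2) = 1/(2 + r))
E(Z) = 1/15 - 2*Z/3 (E(Z) = (1/(2 + 3) - (Z + Z))/3 = (1/5 - 2*Z)/3 = 1/15 - 2*Z/3)
-E(v(-5)) = -(1/15 - (-2)*(-5)) = -(1/15 - 2/3*15) = -(1/15 - 10) = -1*(-149/15) = 149/15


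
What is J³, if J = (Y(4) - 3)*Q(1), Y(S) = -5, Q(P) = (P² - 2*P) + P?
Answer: 0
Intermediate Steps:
Q(P) = P² - P
J = 0 (J = (-5 - 3)*(1*(-1 + 1)) = -8*0 = 0)
J³ = 0³ = 0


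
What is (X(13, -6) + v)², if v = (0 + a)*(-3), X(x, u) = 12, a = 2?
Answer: 36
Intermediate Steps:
v = -6 (v = (0 + 2)*(-3) = 2*(-3) = -6)
(X(13, -6) + v)² = (12 - 6)² = 6² = 36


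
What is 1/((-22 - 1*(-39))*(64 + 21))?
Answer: 1/1445 ≈ 0.00069204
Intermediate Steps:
1/((-22 - 1*(-39))*(64 + 21)) = 1/((-22 + 39)*85) = 1/(17*85) = 1/1445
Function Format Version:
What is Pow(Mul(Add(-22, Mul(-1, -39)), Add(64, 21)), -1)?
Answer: Rational(1, 1445) ≈ 0.00069204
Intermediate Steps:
Pow(Mul(Add(-22, Mul(-1, -39)), Add(64, 21)), -1) = Pow(Mul(Add(-22, 39), 85), -1) = Pow(Mul(17, 85), -1) = Pow(1445, -1) = Rational(1, 1445)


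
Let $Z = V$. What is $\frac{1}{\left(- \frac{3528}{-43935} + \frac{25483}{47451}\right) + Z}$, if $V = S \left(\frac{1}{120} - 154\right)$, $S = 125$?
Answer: $- \frac{1853119720}{35669480274529} \approx -5.1953 \cdot 10^{-5}$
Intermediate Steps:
$V = - \frac{461975}{24}$ ($V = 125 \left(\frac{1}{120} - 154\right) = 125 \left(- \frac{18479}{120}\right) = - \frac{461975}{24} \approx -19249.0$)
$Z = - \frac{461975}{24} \approx -19249.0$
$\frac{1}{\left(- \frac{3528}{-43935} + \frac{25483}{47451}\right) + Z} = \frac{1}{\left(- \frac{3528}{-43935} + \frac{25483}{47451}\right) - \frac{461975}{24}} = \frac{1}{\left(\left(-3528\right) \left(- \frac{1}{43935}\right) + 25483 \cdot \frac{1}{47451}\right) - \frac{461975}{24}} = \frac{1}{\left(\frac{1176}{14645} + \frac{25483}{47451}\right) - \frac{461975}{24}} = \frac{1}{\frac{429000911}{694919895} - \frac{461975}{24}} = \frac{1}{- \frac{35669480274529}{1853119720}} = - \frac{1853119720}{35669480274529}$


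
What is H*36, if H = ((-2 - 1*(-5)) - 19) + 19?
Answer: 108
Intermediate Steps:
H = 3 (H = ((-2 + 5) - 19) + 19 = (3 - 19) + 19 = -16 + 19 = 3)
H*36 = 3*36 = 108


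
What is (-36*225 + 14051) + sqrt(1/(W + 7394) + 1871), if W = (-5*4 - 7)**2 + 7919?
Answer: 5951 + sqrt(481493940486)/16042 ≈ 5994.3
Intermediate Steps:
W = 8648 (W = (-20 - 7)**2 + 7919 = (-27)**2 + 7919 = 729 + 7919 = 8648)
(-36*225 + 14051) + sqrt(1/(W + 7394) + 1871) = (-36*225 + 14051) + sqrt(1/(8648 + 7394) + 1871) = (-8100 + 14051) + sqrt(1/16042 + 1871) = 5951 + sqrt(1/16042 + 1871) = 5951 + sqrt(30014583/16042) = 5951 + sqrt(481493940486)/16042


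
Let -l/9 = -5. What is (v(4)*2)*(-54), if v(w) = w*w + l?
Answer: -6588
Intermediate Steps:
l = 45 (l = -9*(-5) = 45)
v(w) = 45 + w**2 (v(w) = w*w + 45 = w**2 + 45 = 45 + w**2)
(v(4)*2)*(-54) = ((45 + 4**2)*2)*(-54) = ((45 + 16)*2)*(-54) = (61*2)*(-54) = 122*(-54) = -6588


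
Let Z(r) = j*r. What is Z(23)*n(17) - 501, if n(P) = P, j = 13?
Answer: 4582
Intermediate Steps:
Z(r) = 13*r
Z(23)*n(17) - 501 = (13*23)*17 - 501 = 299*17 - 501 = 5083 - 501 = 4582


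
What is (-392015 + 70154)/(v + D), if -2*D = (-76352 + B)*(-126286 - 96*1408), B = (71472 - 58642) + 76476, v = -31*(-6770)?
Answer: -321861/1693647428 ≈ -0.00019004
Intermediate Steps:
v = 209870
B = 89306 (B = 12830 + 76476 = 89306)
D = 1693437558 (D = -(-76352 + 89306)*(-126286 - 96*1408)/2 = -6477*(-126286 - 135168) = -6477*(-261454) = -½*(-3386875116) = 1693437558)
(-392015 + 70154)/(v + D) = (-392015 + 70154)/(209870 + 1693437558) = -321861/1693647428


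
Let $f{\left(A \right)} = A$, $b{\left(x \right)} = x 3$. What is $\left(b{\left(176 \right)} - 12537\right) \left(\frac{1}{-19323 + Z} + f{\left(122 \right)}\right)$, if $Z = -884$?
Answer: $- \frac{29605223277}{20207} \approx -1.4651 \cdot 10^{6}$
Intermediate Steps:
$b{\left(x \right)} = 3 x$
$\left(b{\left(176 \right)} - 12537\right) \left(\frac{1}{-19323 + Z} + f{\left(122 \right)}\right) = \left(3 \cdot 176 - 12537\right) \left(\frac{1}{-19323 - 884} + 122\right) = \left(528 - 12537\right) \left(\frac{1}{-20207} + 122\right) = - 12009 \left(- \frac{1}{20207} + 122\right) = \left(-12009\right) \frac{2465253}{20207} = - \frac{29605223277}{20207}$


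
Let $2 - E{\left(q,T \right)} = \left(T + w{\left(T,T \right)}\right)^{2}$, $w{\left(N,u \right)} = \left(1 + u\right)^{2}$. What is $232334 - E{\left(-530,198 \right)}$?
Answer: $1584192733$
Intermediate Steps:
$E{\left(q,T \right)} = 2 - \left(T + \left(1 + T\right)^{2}\right)^{2}$
$232334 - E{\left(-530,198 \right)} = 232334 - \left(2 - \left(198 + \left(1 + 198\right)^{2}\right)^{2}\right) = 232334 - \left(2 - \left(198 + 199^{2}\right)^{2}\right) = 232334 - \left(2 - \left(198 + 39601\right)^{2}\right) = 232334 - \left(2 - 39799^{2}\right) = 232334 - \left(2 - 1583960401\right) = 232334 - -1583960399 = 232334 + 1583960399 = 1584192733$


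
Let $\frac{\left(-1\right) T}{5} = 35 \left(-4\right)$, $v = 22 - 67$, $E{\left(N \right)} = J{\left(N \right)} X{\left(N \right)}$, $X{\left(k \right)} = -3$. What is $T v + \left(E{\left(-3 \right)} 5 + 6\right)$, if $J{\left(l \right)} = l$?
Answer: $-31449$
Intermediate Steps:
$E{\left(N \right)} = - 3 N$ ($E{\left(N \right)} = N \left(-3\right) = - 3 N$)
$v = -45$
$T = 700$ ($T = - 5 \cdot 35 \left(-4\right) = \left(-5\right) \left(-140\right) = 700$)
$T v + \left(E{\left(-3 \right)} 5 + 6\right) = 700 \left(-45\right) + \left(\left(-3\right) \left(-3\right) 5 + 6\right) = -31500 + \left(9 \cdot 5 + 6\right) = -31500 + \left(45 + 6\right) = -31500 + 51 = -31449$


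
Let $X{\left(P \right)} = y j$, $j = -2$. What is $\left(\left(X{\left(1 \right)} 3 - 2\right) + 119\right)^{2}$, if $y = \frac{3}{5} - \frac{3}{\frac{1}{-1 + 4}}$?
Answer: $\frac{700569}{25} \approx 28023.0$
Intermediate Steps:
$y = - \frac{42}{5}$ ($y = 3 \cdot \frac{1}{5} - \frac{3}{\frac{1}{3}} = \frac{3}{5} - 3 \frac{1}{\frac{1}{3}} = \frac{3}{5} - 9 = - \frac{42}{5} \approx -8.4$)
$X{\left(P \right)} = \frac{84}{5}$ ($X{\left(P \right)} = \left(- \frac{42}{5}\right) \left(-2\right) = \frac{84}{5}$)
$\left(\left(X{\left(1 \right)} 3 - 2\right) + 119\right)^{2} = \left(\left(\frac{84}{5} \cdot 3 - 2\right) + 119\right)^{2} = \left(\left(\frac{252}{5} - 2\right) + 119\right)^{2} = \left(\frac{242}{5} + 119\right)^{2} = \left(\frac{837}{5}\right)^{2} = \frac{700569}{25}$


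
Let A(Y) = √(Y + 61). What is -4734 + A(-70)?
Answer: -4734 + 3*I ≈ -4734.0 + 3.0*I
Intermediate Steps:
A(Y) = √(61 + Y)
-4734 + A(-70) = -4734 + √(61 - 70) = -4734 + √(-9) = -4734 + 3*I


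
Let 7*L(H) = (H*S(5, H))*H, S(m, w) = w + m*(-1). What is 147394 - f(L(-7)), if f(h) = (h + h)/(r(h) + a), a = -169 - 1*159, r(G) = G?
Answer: 15181540/103 ≈ 1.4739e+5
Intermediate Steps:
S(m, w) = w - m
L(H) = H**2*(-5 + H)/7 (L(H) = ((H*(H - 1*5))*H)/7 = ((H*(H - 5))*H)/7 = ((H*(-5 + H))*H)/7 = (H**2*(-5 + H))/7 = H**2*(-5 + H)/7)
a = -328 (a = -169 - 159 = -328)
f(h) = 2*h/(-328 + h) (f(h) = (h + h)/(h - 328) = (2*h)/(-328 + h) = 2*h/(-328 + h))
147394 - f(L(-7)) = 147394 - 2*(1/7)*(-7)**2*(-5 - 7)/(-328 + (1/7)*(-7)**2*(-5 - 7)) = 147394 - 2*(1/7)*49*(-12)/(-328 + (1/7)*49*(-12)) = 147394 - 2*(-84)/(-328 - 84) = 147394 - 2*(-84)/(-412) = 147394 - 2*(-84)*(-1)/412 = 147394 - 1*42/103 = 147394 - 42/103 = 15181540/103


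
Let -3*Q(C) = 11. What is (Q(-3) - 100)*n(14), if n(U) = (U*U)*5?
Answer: -304780/3 ≈ -1.0159e+5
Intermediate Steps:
n(U) = 5*U² (n(U) = U²*5 = 5*U²)
Q(C) = -11/3 (Q(C) = -⅓*11 = -11/3)
(Q(-3) - 100)*n(14) = (-11/3 - 100)*(5*14²) = -1555*196/3 = -311/3*980 = -304780/3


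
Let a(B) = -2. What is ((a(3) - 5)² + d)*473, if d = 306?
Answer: 167915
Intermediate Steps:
((a(3) - 5)² + d)*473 = ((-2 - 5)² + 306)*473 = ((-7)² + 306)*473 = (49 + 306)*473 = 355*473 = 167915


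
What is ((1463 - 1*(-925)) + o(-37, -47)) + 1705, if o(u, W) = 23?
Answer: 4116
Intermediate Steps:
((1463 - 1*(-925)) + o(-37, -47)) + 1705 = ((1463 - 1*(-925)) + 23) + 1705 = ((1463 + 925) + 23) + 1705 = (2388 + 23) + 1705 = 2411 + 1705 = 4116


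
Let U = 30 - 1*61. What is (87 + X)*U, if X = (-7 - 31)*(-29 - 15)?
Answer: -54529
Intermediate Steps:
U = -31 (U = 30 - 61 = -31)
X = 1672 (X = -38*(-44) = 1672)
(87 + X)*U = (87 + 1672)*(-31) = 1759*(-31) = -54529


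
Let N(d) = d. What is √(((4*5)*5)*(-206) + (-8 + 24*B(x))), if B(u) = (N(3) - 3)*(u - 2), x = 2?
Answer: 8*I*√322 ≈ 143.55*I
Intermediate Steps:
B(u) = 0 (B(u) = (3 - 3)*(u - 2) = 0*(-2 + u) = 0)
√(((4*5)*5)*(-206) + (-8 + 24*B(x))) = √(((4*5)*5)*(-206) + (-8 + 24*0)) = √((20*5)*(-206) + (-8 + 0)) = √(100*(-206) - 8) = √(-20600 - 8) = √(-20608) = 8*I*√322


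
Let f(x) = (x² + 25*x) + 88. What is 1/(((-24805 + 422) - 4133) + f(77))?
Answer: -1/20574 ≈ -4.8605e-5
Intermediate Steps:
f(x) = 88 + x² + 25*x
1/(((-24805 + 422) - 4133) + f(77)) = 1/(((-24805 + 422) - 4133) + (88 + 77² + 25*77)) = 1/((-24383 - 4133) + (88 + 5929 + 1925)) = 1/(-28516 + 7942) = 1/(-20574) = -1/20574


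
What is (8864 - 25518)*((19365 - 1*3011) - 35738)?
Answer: 322821136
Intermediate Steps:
(8864 - 25518)*((19365 - 1*3011) - 35738) = -16654*((19365 - 3011) - 35738) = -16654*(16354 - 35738) = -16654*(-19384) = 322821136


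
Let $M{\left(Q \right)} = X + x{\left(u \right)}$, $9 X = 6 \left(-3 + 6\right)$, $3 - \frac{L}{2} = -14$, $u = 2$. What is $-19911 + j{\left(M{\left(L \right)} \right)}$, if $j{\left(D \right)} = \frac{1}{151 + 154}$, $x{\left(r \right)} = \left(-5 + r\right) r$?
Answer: $- \frac{6072854}{305} \approx -19911.0$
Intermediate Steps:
$L = 34$ ($L = 6 - -28 = 6 + 28 = 34$)
$x{\left(r \right)} = r \left(-5 + r\right)$
$X = 2$ ($X = \frac{6 \left(-3 + 6\right)}{9} = \frac{6 \cdot 3}{9} = \frac{1}{9} \cdot 18 = 2$)
$M{\left(Q \right)} = -4$ ($M{\left(Q \right)} = 2 + 2 \left(-5 + 2\right) = 2 + 2 \left(-3\right) = 2 - 6 = -4$)
$j{\left(D \right)} = \frac{1}{305}$
$-19911 + j{\left(M{\left(L \right)} \right)} = -19911 + \frac{1}{305} = - \frac{6072854}{305}$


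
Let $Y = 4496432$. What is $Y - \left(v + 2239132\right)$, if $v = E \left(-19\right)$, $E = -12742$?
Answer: $2015202$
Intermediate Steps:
$v = 242098$ ($v = \left(-12742\right) \left(-19\right) = 242098$)
$Y - \left(v + 2239132\right) = 4496432 - \left(242098 + 2239132\right) = 4496432 - 2481230 = 2015202$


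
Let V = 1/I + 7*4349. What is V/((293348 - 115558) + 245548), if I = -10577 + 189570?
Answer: 2724541950/37887269317 ≈ 0.071912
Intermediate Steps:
I = 178993
V = 5449083900/178993 (V = 1/178993 + 7*4349 = 1/178993 + 30443 = 5449083900/178993 ≈ 30443.)
V/((293348 - 115558) + 245548) = 5449083900/(178993*((293348 - 115558) + 245548)) = 5449083900/(178993*(177790 + 245548)) = (5449083900/178993)/423338 = (5449083900/178993)*(1/423338) = 2724541950/37887269317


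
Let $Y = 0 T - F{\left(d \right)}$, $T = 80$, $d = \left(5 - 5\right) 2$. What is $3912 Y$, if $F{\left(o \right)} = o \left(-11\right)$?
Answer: $0$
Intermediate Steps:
$d = 0$ ($d = 0 \cdot 2 = 0$)
$F{\left(o \right)} = - 11 o$
$Y = 0$ ($Y = 0 \cdot 80 - \left(-11\right) 0 = 0 - 0 = 0 + 0 = 0$)
$3912 Y = 3912 \cdot 0 = 0$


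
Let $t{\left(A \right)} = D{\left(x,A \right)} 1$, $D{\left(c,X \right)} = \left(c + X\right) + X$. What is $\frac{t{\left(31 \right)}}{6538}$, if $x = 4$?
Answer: $\frac{33}{3269} \approx 0.010095$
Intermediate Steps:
$D{\left(c,X \right)} = c + 2 X$ ($D{\left(c,X \right)} = \left(X + c\right) + X = c + 2 X$)
$t{\left(A \right)} = 4 + 2 A$ ($t{\left(A \right)} = \left(4 + 2 A\right) 1 = 4 + 2 A$)
$\frac{t{\left(31 \right)}}{6538} = \frac{4 + 2 \cdot 31}{6538} = \left(4 + 62\right) \frac{1}{6538} = 66 \cdot \frac{1}{6538} = \frac{33}{3269}$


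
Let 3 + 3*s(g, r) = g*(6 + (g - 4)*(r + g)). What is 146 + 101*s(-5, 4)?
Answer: -2480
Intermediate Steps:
s(g, r) = -1 + g*(6 + (-4 + g)*(g + r))/3 (s(g, r) = -1 + (g*(6 + (g - 4)*(r + g)))/3 = -1 + (g*(6 + (-4 + g)*(g + r)))/3 = -1 + g*(6 + (-4 + g)*(g + r))/3)
146 + 101*s(-5, 4) = 146 + 101*(-1 + 2*(-5) - 4/3*(-5)**2 + (1/3)*(-5)**3 - 4/3*(-5)*4 + (1/3)*4*(-5)**2) = 146 + 101*(-1 - 10 - 4/3*25 + (1/3)*(-125) + 80/3 + (1/3)*4*25) = 146 + 101*(-1 - 10 - 100/3 - 125/3 + 80/3 + 100/3) = 146 + 101*(-26) = 146 - 2626 = -2480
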